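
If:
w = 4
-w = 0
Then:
No Solution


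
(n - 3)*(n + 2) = n^2 - n - 6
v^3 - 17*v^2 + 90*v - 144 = (v - 8)*(v - 6)*(v - 3)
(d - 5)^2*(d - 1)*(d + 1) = d^4 - 10*d^3 + 24*d^2 + 10*d - 25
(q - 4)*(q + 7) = q^2 + 3*q - 28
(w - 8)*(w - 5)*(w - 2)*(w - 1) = w^4 - 16*w^3 + 81*w^2 - 146*w + 80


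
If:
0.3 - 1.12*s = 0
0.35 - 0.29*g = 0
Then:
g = 1.21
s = 0.27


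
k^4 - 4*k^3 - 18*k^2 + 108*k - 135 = (k - 3)^3*(k + 5)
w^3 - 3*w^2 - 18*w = w*(w - 6)*(w + 3)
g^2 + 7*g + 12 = (g + 3)*(g + 4)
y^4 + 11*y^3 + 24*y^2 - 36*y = y*(y - 1)*(y + 6)^2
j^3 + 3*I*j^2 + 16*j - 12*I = (j - 2*I)*(j - I)*(j + 6*I)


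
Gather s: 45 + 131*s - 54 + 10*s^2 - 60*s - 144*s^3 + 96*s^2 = -144*s^3 + 106*s^2 + 71*s - 9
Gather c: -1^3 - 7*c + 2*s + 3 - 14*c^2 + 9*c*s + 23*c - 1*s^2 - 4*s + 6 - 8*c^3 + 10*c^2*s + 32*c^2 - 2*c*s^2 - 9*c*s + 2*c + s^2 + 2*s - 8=-8*c^3 + c^2*(10*s + 18) + c*(18 - 2*s^2)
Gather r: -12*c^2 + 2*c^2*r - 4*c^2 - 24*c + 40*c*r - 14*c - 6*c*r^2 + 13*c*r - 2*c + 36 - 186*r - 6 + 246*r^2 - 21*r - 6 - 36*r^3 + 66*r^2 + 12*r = -16*c^2 - 40*c - 36*r^3 + r^2*(312 - 6*c) + r*(2*c^2 + 53*c - 195) + 24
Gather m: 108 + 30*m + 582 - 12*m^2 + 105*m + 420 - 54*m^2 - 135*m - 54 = 1056 - 66*m^2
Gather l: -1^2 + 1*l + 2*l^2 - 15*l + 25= 2*l^2 - 14*l + 24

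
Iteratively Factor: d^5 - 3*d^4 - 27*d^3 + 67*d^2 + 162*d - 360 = (d - 5)*(d^4 + 2*d^3 - 17*d^2 - 18*d + 72) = (d - 5)*(d + 3)*(d^3 - d^2 - 14*d + 24) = (d - 5)*(d - 3)*(d + 3)*(d^2 + 2*d - 8) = (d - 5)*(d - 3)*(d + 3)*(d + 4)*(d - 2)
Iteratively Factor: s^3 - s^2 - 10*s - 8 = (s - 4)*(s^2 + 3*s + 2) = (s - 4)*(s + 2)*(s + 1)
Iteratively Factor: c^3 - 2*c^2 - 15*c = (c + 3)*(c^2 - 5*c) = c*(c + 3)*(c - 5)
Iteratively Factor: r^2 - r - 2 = (r - 2)*(r + 1)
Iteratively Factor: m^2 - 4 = (m + 2)*(m - 2)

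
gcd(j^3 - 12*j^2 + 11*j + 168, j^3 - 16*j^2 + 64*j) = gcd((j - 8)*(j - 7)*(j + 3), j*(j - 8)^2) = j - 8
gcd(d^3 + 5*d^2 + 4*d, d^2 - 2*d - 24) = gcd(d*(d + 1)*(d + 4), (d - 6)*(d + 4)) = d + 4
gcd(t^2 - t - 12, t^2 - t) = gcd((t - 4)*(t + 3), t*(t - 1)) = 1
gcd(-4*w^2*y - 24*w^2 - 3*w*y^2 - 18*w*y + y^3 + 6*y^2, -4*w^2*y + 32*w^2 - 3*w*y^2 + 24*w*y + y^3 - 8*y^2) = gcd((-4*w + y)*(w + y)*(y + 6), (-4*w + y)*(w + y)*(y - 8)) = -4*w^2 - 3*w*y + y^2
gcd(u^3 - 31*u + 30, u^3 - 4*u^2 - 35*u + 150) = u^2 + u - 30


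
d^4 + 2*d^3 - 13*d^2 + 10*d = d*(d - 2)*(d - 1)*(d + 5)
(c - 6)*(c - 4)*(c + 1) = c^3 - 9*c^2 + 14*c + 24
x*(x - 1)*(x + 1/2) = x^3 - x^2/2 - x/2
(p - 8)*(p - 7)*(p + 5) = p^3 - 10*p^2 - 19*p + 280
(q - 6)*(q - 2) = q^2 - 8*q + 12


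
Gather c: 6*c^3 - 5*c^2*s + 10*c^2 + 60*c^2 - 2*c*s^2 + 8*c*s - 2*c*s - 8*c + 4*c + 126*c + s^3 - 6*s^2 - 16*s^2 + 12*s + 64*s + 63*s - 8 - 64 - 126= 6*c^3 + c^2*(70 - 5*s) + c*(-2*s^2 + 6*s + 122) + s^3 - 22*s^2 + 139*s - 198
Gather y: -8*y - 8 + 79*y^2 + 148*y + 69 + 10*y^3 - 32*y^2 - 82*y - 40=10*y^3 + 47*y^2 + 58*y + 21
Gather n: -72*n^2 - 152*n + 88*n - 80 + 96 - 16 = -72*n^2 - 64*n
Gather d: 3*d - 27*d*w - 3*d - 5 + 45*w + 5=-27*d*w + 45*w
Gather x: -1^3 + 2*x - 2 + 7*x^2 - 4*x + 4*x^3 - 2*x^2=4*x^3 + 5*x^2 - 2*x - 3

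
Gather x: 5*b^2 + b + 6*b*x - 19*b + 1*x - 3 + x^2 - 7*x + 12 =5*b^2 - 18*b + x^2 + x*(6*b - 6) + 9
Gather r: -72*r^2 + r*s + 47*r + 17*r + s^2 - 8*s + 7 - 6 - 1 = -72*r^2 + r*(s + 64) + s^2 - 8*s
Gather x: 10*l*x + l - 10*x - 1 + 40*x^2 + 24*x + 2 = l + 40*x^2 + x*(10*l + 14) + 1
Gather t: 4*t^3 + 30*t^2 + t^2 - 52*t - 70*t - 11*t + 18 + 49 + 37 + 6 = 4*t^3 + 31*t^2 - 133*t + 110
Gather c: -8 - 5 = -13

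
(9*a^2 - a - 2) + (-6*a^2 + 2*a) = 3*a^2 + a - 2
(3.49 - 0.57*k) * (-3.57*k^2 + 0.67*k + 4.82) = 2.0349*k^3 - 12.8412*k^2 - 0.4091*k + 16.8218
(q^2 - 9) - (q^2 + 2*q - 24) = 15 - 2*q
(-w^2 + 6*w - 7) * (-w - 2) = w^3 - 4*w^2 - 5*w + 14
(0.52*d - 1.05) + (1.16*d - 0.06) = 1.68*d - 1.11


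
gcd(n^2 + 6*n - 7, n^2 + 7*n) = n + 7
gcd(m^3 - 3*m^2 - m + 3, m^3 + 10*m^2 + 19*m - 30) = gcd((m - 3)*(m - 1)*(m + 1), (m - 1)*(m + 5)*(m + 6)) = m - 1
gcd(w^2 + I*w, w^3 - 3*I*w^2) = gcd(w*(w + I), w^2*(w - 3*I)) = w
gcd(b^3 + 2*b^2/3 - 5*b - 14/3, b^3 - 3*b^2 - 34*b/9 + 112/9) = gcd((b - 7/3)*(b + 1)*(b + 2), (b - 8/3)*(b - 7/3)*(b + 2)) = b^2 - b/3 - 14/3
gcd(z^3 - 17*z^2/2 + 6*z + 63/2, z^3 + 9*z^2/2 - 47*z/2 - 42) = z + 3/2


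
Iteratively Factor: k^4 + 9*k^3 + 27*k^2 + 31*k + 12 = (k + 1)*(k^3 + 8*k^2 + 19*k + 12) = (k + 1)*(k + 3)*(k^2 + 5*k + 4) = (k + 1)^2*(k + 3)*(k + 4)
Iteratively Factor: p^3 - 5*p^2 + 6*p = (p)*(p^2 - 5*p + 6) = p*(p - 2)*(p - 3)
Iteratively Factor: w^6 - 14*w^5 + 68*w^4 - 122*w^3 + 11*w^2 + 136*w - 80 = (w - 1)*(w^5 - 13*w^4 + 55*w^3 - 67*w^2 - 56*w + 80) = (w - 4)*(w - 1)*(w^4 - 9*w^3 + 19*w^2 + 9*w - 20) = (w - 4)^2*(w - 1)*(w^3 - 5*w^2 - w + 5) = (w - 4)^2*(w - 1)^2*(w^2 - 4*w - 5) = (w - 4)^2*(w - 1)^2*(w + 1)*(w - 5)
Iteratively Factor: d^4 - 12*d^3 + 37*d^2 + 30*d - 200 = (d + 2)*(d^3 - 14*d^2 + 65*d - 100) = (d - 5)*(d + 2)*(d^2 - 9*d + 20) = (d - 5)^2*(d + 2)*(d - 4)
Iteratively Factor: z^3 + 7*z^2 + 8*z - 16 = (z + 4)*(z^2 + 3*z - 4) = (z + 4)^2*(z - 1)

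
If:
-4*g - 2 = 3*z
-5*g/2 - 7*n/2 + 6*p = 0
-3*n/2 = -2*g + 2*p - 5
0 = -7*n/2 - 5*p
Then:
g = -770/313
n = 250/313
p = -175/313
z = 818/313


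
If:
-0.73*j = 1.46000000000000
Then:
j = -2.00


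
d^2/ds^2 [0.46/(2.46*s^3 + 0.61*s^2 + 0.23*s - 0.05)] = (-(6.7896*s + 0.5612)*(2.46*s^3 + 0.61*s^2 + 0.23*s - 0.05) + 0.46*(7.38*s^2 + 1.22*s + 0.23)*(14.76*s^2 + 2.44*s + 0.46))/(2.46*s^3 + 0.61*s^2 + 0.23*s - 0.05)^3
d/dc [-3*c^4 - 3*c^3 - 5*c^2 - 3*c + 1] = -12*c^3 - 9*c^2 - 10*c - 3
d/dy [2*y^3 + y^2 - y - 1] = 6*y^2 + 2*y - 1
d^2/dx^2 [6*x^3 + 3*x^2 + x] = 36*x + 6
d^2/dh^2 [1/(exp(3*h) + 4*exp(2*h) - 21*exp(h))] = ((-9*exp(2*h) - 16*exp(h) + 21)*(exp(2*h) + 4*exp(h) - 21) + 2*(3*exp(2*h) + 8*exp(h) - 21)^2)*exp(-h)/(exp(2*h) + 4*exp(h) - 21)^3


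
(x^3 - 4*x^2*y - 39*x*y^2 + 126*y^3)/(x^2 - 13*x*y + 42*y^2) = (x^2 + 3*x*y - 18*y^2)/(x - 6*y)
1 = 1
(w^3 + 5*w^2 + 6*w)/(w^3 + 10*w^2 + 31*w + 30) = w/(w + 5)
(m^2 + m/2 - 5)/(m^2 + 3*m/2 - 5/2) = (m - 2)/(m - 1)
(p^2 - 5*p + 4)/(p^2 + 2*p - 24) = (p - 1)/(p + 6)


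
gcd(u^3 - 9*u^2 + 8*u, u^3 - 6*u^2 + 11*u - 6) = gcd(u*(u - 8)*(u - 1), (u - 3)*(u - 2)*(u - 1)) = u - 1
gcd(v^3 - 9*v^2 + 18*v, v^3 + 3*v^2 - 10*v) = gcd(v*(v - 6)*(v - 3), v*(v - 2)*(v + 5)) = v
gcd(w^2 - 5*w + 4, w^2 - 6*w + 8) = w - 4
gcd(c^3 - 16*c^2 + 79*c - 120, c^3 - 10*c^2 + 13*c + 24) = c^2 - 11*c + 24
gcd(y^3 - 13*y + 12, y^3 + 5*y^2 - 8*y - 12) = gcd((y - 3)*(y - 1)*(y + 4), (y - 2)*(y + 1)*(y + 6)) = 1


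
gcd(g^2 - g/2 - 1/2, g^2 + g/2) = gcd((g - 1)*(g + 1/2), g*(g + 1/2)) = g + 1/2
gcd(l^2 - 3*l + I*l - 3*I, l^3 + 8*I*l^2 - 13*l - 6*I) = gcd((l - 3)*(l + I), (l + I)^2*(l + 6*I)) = l + I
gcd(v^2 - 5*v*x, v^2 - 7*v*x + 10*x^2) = -v + 5*x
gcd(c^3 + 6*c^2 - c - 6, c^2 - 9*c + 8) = c - 1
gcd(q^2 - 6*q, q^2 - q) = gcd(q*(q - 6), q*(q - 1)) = q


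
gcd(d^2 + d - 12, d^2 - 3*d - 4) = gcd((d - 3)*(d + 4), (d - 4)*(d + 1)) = 1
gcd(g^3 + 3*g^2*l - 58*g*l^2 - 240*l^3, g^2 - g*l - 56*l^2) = g - 8*l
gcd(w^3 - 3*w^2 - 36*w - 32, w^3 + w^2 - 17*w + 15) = 1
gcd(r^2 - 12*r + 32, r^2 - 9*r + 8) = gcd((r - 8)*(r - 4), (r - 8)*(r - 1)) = r - 8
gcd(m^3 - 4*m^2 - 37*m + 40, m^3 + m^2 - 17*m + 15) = m^2 + 4*m - 5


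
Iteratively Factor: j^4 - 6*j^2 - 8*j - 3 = (j - 3)*(j^3 + 3*j^2 + 3*j + 1) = (j - 3)*(j + 1)*(j^2 + 2*j + 1) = (j - 3)*(j + 1)^2*(j + 1)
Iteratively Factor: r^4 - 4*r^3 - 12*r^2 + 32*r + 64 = (r + 2)*(r^3 - 6*r^2 + 32) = (r + 2)^2*(r^2 - 8*r + 16) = (r - 4)*(r + 2)^2*(r - 4)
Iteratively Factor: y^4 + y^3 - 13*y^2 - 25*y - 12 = (y + 3)*(y^3 - 2*y^2 - 7*y - 4) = (y + 1)*(y + 3)*(y^2 - 3*y - 4) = (y + 1)^2*(y + 3)*(y - 4)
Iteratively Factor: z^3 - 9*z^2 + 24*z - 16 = (z - 4)*(z^2 - 5*z + 4) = (z - 4)^2*(z - 1)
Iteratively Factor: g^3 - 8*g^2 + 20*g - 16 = (g - 2)*(g^2 - 6*g + 8) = (g - 2)^2*(g - 4)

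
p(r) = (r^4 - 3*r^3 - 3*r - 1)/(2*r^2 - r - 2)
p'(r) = (1 - 4*r)*(r^4 - 3*r^3 - 3*r - 1)/(2*r^2 - r - 2)^2 + (4*r^3 - 9*r^2 - 3)/(2*r^2 - r - 2) = (4*r^5 - 9*r^4 - 2*r^3 + 24*r^2 + 4*r + 5)/(4*r^4 - 4*r^3 - 7*r^2 + 4*r + 4)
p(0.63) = 1.90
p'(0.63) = 4.60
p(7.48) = 18.08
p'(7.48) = 6.29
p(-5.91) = 25.16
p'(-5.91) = -7.09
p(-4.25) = 14.81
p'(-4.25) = -5.37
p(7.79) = 20.08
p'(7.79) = 6.60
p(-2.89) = 8.52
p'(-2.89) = -3.85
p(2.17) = -3.05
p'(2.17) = 3.60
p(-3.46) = 10.90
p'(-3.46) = -4.51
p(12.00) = 56.62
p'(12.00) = 10.77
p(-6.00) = 25.80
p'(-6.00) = -7.18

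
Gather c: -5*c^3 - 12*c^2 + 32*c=-5*c^3 - 12*c^2 + 32*c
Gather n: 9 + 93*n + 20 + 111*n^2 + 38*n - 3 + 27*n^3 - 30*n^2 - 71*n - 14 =27*n^3 + 81*n^2 + 60*n + 12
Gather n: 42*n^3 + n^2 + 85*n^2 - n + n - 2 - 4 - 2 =42*n^3 + 86*n^2 - 8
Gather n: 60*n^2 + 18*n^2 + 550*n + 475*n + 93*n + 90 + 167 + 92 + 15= 78*n^2 + 1118*n + 364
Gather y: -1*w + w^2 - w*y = w^2 - w*y - w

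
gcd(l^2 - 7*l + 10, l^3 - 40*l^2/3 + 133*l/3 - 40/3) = l - 5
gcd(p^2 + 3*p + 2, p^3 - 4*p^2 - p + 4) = p + 1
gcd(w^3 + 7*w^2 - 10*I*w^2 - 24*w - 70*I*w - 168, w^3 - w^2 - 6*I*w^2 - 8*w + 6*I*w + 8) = w - 4*I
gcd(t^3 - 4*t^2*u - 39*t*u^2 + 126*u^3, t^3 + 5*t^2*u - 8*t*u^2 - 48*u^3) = t - 3*u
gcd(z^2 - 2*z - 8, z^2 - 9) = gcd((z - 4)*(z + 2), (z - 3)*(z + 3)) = 1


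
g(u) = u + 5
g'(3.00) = 1.00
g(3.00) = 8.00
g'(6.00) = 1.00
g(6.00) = 11.00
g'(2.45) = 1.00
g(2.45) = 7.45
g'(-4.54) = 1.00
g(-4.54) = 0.46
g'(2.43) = 1.00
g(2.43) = 7.43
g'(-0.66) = 1.00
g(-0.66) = 4.34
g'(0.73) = 1.00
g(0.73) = 5.73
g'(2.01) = 1.00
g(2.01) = 7.01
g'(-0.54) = 1.00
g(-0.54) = 4.46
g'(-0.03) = 1.00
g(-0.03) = 4.97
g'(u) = 1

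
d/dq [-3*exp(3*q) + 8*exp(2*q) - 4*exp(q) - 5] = (-9*exp(2*q) + 16*exp(q) - 4)*exp(q)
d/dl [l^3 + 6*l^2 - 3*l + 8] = 3*l^2 + 12*l - 3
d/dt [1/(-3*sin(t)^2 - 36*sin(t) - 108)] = 2*cos(t)/(3*(sin(t) + 6)^3)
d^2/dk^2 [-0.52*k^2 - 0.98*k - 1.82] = -1.04000000000000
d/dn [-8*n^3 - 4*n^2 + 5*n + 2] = -24*n^2 - 8*n + 5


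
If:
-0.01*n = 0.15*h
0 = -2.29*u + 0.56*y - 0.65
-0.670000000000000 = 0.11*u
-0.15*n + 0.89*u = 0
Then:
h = 2.41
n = -36.14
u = -6.09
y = -23.75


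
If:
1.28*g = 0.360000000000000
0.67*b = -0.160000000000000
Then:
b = -0.24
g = 0.28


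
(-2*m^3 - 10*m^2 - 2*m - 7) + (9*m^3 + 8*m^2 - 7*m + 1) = 7*m^3 - 2*m^2 - 9*m - 6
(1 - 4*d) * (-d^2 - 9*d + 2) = 4*d^3 + 35*d^2 - 17*d + 2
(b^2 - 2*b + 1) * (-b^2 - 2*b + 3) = -b^4 + 6*b^2 - 8*b + 3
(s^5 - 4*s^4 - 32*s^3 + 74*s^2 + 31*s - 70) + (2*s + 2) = s^5 - 4*s^4 - 32*s^3 + 74*s^2 + 33*s - 68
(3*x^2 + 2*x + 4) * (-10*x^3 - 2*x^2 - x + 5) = -30*x^5 - 26*x^4 - 47*x^3 + 5*x^2 + 6*x + 20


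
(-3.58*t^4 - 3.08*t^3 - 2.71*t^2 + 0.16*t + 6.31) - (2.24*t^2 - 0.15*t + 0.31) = -3.58*t^4 - 3.08*t^3 - 4.95*t^2 + 0.31*t + 6.0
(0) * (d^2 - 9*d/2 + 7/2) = 0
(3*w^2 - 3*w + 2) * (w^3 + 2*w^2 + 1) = 3*w^5 + 3*w^4 - 4*w^3 + 7*w^2 - 3*w + 2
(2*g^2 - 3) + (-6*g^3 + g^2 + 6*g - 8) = -6*g^3 + 3*g^2 + 6*g - 11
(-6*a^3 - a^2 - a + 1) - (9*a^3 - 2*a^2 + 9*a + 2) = -15*a^3 + a^2 - 10*a - 1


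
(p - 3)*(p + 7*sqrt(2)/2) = p^2 - 3*p + 7*sqrt(2)*p/2 - 21*sqrt(2)/2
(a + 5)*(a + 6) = a^2 + 11*a + 30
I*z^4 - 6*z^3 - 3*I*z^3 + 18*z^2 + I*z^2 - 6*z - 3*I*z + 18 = (z - 3)*(z + I)*(z + 6*I)*(I*z + 1)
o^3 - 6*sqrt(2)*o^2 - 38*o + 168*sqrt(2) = (o - 7*sqrt(2))*(o - 3*sqrt(2))*(o + 4*sqrt(2))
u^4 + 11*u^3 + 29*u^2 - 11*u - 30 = (u - 1)*(u + 1)*(u + 5)*(u + 6)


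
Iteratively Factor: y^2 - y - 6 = (y - 3)*(y + 2)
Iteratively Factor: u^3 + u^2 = (u)*(u^2 + u) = u^2*(u + 1)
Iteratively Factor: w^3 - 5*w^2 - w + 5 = (w - 1)*(w^2 - 4*w - 5) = (w - 5)*(w - 1)*(w + 1)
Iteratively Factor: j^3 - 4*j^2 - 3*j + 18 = (j - 3)*(j^2 - j - 6) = (j - 3)*(j + 2)*(j - 3)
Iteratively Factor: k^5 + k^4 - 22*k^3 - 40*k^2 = (k - 5)*(k^4 + 6*k^3 + 8*k^2) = (k - 5)*(k + 2)*(k^3 + 4*k^2) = k*(k - 5)*(k + 2)*(k^2 + 4*k) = k*(k - 5)*(k + 2)*(k + 4)*(k)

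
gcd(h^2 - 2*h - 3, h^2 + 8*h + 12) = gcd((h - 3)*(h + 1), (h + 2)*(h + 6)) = 1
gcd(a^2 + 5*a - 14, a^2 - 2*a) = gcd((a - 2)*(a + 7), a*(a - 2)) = a - 2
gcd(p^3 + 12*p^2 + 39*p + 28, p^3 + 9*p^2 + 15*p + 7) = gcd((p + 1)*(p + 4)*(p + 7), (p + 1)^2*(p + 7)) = p^2 + 8*p + 7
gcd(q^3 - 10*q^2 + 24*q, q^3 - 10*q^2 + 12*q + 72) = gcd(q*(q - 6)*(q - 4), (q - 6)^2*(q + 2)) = q - 6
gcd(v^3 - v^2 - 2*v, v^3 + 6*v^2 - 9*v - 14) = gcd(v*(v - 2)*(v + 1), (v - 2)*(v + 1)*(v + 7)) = v^2 - v - 2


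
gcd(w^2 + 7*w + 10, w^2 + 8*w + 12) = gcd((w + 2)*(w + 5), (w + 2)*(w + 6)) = w + 2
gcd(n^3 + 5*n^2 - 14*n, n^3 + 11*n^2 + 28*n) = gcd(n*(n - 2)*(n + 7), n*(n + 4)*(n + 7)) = n^2 + 7*n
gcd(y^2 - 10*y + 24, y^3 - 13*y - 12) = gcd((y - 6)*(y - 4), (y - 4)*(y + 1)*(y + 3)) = y - 4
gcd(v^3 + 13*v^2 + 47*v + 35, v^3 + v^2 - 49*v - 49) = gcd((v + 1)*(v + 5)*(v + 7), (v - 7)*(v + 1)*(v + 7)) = v^2 + 8*v + 7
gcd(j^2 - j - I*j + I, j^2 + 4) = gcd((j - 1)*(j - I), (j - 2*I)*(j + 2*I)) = 1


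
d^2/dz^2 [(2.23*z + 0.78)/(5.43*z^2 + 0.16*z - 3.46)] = ((2.23*z + 0.78)*(10.86*z + 0.16)*(21.72*z + 0.32) - (72.6534*z + 9.1844)*(5.43*z^2 + 0.16*z - 3.46))/(5.43*z^2 + 0.16*z - 3.46)^3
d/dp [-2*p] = -2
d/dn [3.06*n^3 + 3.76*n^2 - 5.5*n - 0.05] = 9.18*n^2 + 7.52*n - 5.5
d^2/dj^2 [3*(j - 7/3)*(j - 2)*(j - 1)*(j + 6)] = 36*j^2 + 12*j - 138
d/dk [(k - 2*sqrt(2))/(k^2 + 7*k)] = (k*(k + 7) - (k - 2*sqrt(2))*(2*k + 7))/(k^2*(k + 7)^2)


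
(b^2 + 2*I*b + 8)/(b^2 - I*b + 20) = (b - 2*I)/(b - 5*I)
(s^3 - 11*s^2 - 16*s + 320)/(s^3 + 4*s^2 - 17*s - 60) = (s^2 - 16*s + 64)/(s^2 - s - 12)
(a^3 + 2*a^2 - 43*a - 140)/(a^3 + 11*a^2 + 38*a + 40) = (a - 7)/(a + 2)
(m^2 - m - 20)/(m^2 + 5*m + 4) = (m - 5)/(m + 1)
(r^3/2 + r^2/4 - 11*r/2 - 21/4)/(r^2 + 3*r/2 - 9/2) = (2*r^2 - 5*r - 7)/(2*(2*r - 3))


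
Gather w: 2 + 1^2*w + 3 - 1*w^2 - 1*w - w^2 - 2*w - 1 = -2*w^2 - 2*w + 4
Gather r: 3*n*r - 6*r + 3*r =r*(3*n - 3)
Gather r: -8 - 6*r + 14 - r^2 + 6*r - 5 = 1 - r^2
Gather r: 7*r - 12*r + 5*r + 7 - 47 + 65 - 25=0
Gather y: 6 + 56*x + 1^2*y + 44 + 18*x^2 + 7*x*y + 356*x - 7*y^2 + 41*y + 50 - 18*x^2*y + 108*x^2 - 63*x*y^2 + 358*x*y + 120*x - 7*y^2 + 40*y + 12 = 126*x^2 + 532*x + y^2*(-63*x - 14) + y*(-18*x^2 + 365*x + 82) + 112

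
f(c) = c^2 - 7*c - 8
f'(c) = 2*c - 7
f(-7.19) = 94.03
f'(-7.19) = -21.38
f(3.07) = -20.07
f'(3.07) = -0.86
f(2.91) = -19.90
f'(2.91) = -1.18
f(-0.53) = -4.01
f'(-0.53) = -8.06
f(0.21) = -9.43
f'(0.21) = -6.58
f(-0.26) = -6.11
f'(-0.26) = -7.52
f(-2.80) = 19.44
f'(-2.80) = -12.60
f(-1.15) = 1.37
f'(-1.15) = -9.30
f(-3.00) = 22.00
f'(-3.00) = -13.00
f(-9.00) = 136.00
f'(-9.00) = -25.00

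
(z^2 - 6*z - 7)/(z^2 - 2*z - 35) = (z + 1)/(z + 5)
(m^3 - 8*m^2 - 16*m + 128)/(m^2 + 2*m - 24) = (m^2 - 4*m - 32)/(m + 6)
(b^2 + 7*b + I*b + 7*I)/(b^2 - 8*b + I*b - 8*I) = (b + 7)/(b - 8)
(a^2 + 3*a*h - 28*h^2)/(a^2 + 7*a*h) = (a - 4*h)/a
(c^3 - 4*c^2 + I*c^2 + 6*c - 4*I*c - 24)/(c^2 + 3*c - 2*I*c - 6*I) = (c^2 + c*(-4 + 3*I) - 12*I)/(c + 3)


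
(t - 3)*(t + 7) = t^2 + 4*t - 21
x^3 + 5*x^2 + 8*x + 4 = (x + 1)*(x + 2)^2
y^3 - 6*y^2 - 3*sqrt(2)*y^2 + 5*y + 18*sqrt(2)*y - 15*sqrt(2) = (y - 5)*(y - 1)*(y - 3*sqrt(2))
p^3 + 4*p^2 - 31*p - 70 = (p - 5)*(p + 2)*(p + 7)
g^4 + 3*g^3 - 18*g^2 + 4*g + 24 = (g - 2)^2*(g + 1)*(g + 6)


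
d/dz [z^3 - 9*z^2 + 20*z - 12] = 3*z^2 - 18*z + 20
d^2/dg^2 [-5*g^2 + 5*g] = -10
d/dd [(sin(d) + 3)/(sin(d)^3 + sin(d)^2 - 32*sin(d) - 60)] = (-2*sin(d)^3 - 10*sin(d)^2 - 6*sin(d) + 36)*cos(d)/(sin(d)^3 + sin(d)^2 - 32*sin(d) - 60)^2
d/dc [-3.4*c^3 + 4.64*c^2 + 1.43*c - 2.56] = -10.2*c^2 + 9.28*c + 1.43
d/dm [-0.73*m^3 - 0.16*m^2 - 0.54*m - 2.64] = -2.19*m^2 - 0.32*m - 0.54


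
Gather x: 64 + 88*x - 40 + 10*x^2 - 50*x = 10*x^2 + 38*x + 24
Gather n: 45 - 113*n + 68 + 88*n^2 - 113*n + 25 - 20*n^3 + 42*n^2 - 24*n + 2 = -20*n^3 + 130*n^2 - 250*n + 140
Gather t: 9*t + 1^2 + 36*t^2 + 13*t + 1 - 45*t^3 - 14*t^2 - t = -45*t^3 + 22*t^2 + 21*t + 2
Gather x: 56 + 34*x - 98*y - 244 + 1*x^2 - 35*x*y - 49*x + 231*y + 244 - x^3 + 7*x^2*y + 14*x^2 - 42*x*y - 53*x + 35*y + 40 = -x^3 + x^2*(7*y + 15) + x*(-77*y - 68) + 168*y + 96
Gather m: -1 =-1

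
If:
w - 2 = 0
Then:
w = 2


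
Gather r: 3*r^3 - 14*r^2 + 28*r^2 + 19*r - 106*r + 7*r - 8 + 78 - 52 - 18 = 3*r^3 + 14*r^2 - 80*r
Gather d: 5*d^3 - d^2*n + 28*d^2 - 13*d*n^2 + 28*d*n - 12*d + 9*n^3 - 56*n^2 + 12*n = 5*d^3 + d^2*(28 - n) + d*(-13*n^2 + 28*n - 12) + 9*n^3 - 56*n^2 + 12*n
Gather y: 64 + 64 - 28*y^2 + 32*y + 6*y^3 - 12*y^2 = 6*y^3 - 40*y^2 + 32*y + 128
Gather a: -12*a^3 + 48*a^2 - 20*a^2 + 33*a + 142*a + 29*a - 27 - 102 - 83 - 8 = -12*a^3 + 28*a^2 + 204*a - 220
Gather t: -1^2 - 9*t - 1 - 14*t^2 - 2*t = -14*t^2 - 11*t - 2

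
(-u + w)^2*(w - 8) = u^2*w - 8*u^2 - 2*u*w^2 + 16*u*w + w^3 - 8*w^2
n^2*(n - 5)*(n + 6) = n^4 + n^3 - 30*n^2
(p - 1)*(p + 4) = p^2 + 3*p - 4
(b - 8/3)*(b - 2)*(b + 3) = b^3 - 5*b^2/3 - 26*b/3 + 16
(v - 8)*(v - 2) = v^2 - 10*v + 16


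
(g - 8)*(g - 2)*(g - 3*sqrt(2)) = g^3 - 10*g^2 - 3*sqrt(2)*g^2 + 16*g + 30*sqrt(2)*g - 48*sqrt(2)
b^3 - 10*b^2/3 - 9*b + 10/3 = (b - 5)*(b - 1/3)*(b + 2)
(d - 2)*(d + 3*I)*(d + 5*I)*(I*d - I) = I*d^4 - 8*d^3 - 3*I*d^3 + 24*d^2 - 13*I*d^2 - 16*d + 45*I*d - 30*I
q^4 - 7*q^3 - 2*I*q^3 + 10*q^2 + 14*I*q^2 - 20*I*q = q*(q - 5)*(q - 2)*(q - 2*I)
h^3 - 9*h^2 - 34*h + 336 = (h - 8)*(h - 7)*(h + 6)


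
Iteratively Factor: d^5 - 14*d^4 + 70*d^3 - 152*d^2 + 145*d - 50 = (d - 1)*(d^4 - 13*d^3 + 57*d^2 - 95*d + 50) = (d - 2)*(d - 1)*(d^3 - 11*d^2 + 35*d - 25) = (d - 2)*(d - 1)^2*(d^2 - 10*d + 25) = (d - 5)*(d - 2)*(d - 1)^2*(d - 5)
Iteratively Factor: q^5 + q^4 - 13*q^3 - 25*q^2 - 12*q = (q + 1)*(q^4 - 13*q^2 - 12*q) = (q + 1)*(q + 3)*(q^3 - 3*q^2 - 4*q) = q*(q + 1)*(q + 3)*(q^2 - 3*q - 4) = q*(q - 4)*(q + 1)*(q + 3)*(q + 1)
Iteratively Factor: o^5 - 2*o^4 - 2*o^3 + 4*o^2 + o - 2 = (o - 1)*(o^4 - o^3 - 3*o^2 + o + 2) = (o - 1)*(o + 1)*(o^3 - 2*o^2 - o + 2) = (o - 1)*(o + 1)^2*(o^2 - 3*o + 2) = (o - 1)^2*(o + 1)^2*(o - 2)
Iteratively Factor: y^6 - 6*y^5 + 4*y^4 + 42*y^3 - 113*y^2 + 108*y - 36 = (y - 2)*(y^5 - 4*y^4 - 4*y^3 + 34*y^2 - 45*y + 18) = (y - 2)^2*(y^4 - 2*y^3 - 8*y^2 + 18*y - 9) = (y - 2)^2*(y - 1)*(y^3 - y^2 - 9*y + 9) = (y - 2)^2*(y - 1)*(y + 3)*(y^2 - 4*y + 3) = (y - 3)*(y - 2)^2*(y - 1)*(y + 3)*(y - 1)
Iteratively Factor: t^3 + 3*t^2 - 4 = (t + 2)*(t^2 + t - 2) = (t + 2)^2*(t - 1)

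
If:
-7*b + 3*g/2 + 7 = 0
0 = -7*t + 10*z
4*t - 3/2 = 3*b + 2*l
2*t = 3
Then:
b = 3/2 - 2*l/3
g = 7/3 - 28*l/9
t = 3/2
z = 21/20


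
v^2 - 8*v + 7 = (v - 7)*(v - 1)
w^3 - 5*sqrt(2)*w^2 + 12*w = w*(w - 3*sqrt(2))*(w - 2*sqrt(2))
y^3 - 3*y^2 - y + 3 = (y - 3)*(y - 1)*(y + 1)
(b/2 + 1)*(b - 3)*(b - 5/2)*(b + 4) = b^4/2 + b^3/4 - 35*b^2/4 + b/2 + 30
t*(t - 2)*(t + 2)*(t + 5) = t^4 + 5*t^3 - 4*t^2 - 20*t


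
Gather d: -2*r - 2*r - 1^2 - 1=-4*r - 2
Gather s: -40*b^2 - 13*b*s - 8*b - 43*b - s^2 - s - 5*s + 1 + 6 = -40*b^2 - 51*b - s^2 + s*(-13*b - 6) + 7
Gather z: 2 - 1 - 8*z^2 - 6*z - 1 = -8*z^2 - 6*z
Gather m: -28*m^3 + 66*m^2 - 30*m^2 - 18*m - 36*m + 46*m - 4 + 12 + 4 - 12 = -28*m^3 + 36*m^2 - 8*m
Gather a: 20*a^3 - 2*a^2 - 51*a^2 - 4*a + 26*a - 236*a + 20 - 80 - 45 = 20*a^3 - 53*a^2 - 214*a - 105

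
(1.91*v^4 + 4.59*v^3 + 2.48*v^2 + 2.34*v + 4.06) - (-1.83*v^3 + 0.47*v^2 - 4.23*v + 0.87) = 1.91*v^4 + 6.42*v^3 + 2.01*v^2 + 6.57*v + 3.19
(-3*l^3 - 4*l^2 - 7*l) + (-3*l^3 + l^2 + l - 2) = -6*l^3 - 3*l^2 - 6*l - 2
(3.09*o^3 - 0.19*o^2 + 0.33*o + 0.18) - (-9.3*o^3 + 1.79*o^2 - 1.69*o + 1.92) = 12.39*o^3 - 1.98*o^2 + 2.02*o - 1.74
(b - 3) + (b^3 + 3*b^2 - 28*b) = b^3 + 3*b^2 - 27*b - 3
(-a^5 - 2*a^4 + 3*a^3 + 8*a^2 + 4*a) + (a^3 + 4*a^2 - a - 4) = -a^5 - 2*a^4 + 4*a^3 + 12*a^2 + 3*a - 4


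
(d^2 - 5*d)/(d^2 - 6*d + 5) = d/(d - 1)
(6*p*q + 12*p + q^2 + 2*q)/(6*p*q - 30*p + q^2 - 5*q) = (q + 2)/(q - 5)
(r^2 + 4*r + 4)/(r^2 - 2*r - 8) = (r + 2)/(r - 4)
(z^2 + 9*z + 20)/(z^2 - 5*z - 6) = (z^2 + 9*z + 20)/(z^2 - 5*z - 6)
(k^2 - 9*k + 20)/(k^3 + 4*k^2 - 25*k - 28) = (k - 5)/(k^2 + 8*k + 7)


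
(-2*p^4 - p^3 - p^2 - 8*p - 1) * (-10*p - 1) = 20*p^5 + 12*p^4 + 11*p^3 + 81*p^2 + 18*p + 1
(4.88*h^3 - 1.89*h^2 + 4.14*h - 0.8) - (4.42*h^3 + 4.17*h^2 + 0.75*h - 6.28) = 0.46*h^3 - 6.06*h^2 + 3.39*h + 5.48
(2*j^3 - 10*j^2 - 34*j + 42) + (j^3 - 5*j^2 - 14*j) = 3*j^3 - 15*j^2 - 48*j + 42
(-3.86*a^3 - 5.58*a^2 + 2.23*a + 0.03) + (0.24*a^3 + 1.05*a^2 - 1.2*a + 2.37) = -3.62*a^3 - 4.53*a^2 + 1.03*a + 2.4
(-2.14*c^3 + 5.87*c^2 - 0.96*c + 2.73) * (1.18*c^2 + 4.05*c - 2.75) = -2.5252*c^5 - 1.7404*c^4 + 28.5257*c^3 - 16.8091*c^2 + 13.6965*c - 7.5075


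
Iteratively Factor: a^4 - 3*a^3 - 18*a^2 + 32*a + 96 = (a - 4)*(a^3 + a^2 - 14*a - 24) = (a - 4)*(a + 3)*(a^2 - 2*a - 8) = (a - 4)^2*(a + 3)*(a + 2)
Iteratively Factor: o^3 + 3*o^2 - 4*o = (o - 1)*(o^2 + 4*o) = (o - 1)*(o + 4)*(o)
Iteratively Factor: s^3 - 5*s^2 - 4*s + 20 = (s + 2)*(s^2 - 7*s + 10) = (s - 5)*(s + 2)*(s - 2)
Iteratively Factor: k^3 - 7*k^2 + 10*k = (k)*(k^2 - 7*k + 10) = k*(k - 5)*(k - 2)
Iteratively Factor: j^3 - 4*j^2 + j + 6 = (j - 3)*(j^2 - j - 2) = (j - 3)*(j + 1)*(j - 2)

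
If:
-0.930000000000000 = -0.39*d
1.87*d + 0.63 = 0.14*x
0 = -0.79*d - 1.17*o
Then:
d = 2.38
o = -1.61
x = 36.35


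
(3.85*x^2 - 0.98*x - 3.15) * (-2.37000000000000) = -9.1245*x^2 + 2.3226*x + 7.4655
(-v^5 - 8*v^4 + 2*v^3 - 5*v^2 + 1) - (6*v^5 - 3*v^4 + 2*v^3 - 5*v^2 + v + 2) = -7*v^5 - 5*v^4 - v - 1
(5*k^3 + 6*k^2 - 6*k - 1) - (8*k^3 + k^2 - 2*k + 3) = -3*k^3 + 5*k^2 - 4*k - 4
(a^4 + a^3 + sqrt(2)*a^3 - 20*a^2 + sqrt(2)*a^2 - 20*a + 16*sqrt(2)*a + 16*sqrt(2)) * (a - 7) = a^5 - 6*a^4 + sqrt(2)*a^4 - 27*a^3 - 6*sqrt(2)*a^3 + 9*sqrt(2)*a^2 + 120*a^2 - 96*sqrt(2)*a + 140*a - 112*sqrt(2)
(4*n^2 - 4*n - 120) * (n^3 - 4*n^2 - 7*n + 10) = 4*n^5 - 20*n^4 - 132*n^3 + 548*n^2 + 800*n - 1200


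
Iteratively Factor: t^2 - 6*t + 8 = (t - 2)*(t - 4)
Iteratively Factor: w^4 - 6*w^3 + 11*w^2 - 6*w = (w)*(w^3 - 6*w^2 + 11*w - 6) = w*(w - 3)*(w^2 - 3*w + 2) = w*(w - 3)*(w - 1)*(w - 2)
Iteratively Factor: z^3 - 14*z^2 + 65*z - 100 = (z - 4)*(z^2 - 10*z + 25) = (z - 5)*(z - 4)*(z - 5)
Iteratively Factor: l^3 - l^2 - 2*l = (l - 2)*(l^2 + l) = (l - 2)*(l + 1)*(l)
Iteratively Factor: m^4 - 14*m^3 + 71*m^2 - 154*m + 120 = (m - 5)*(m^3 - 9*m^2 + 26*m - 24) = (m - 5)*(m - 3)*(m^2 - 6*m + 8) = (m - 5)*(m - 4)*(m - 3)*(m - 2)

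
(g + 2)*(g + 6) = g^2 + 8*g + 12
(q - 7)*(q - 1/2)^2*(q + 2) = q^4 - 6*q^3 - 35*q^2/4 + 51*q/4 - 7/2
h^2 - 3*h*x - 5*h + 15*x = (h - 5)*(h - 3*x)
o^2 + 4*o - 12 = (o - 2)*(o + 6)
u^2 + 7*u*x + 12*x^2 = (u + 3*x)*(u + 4*x)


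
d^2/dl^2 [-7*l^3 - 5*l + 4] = -42*l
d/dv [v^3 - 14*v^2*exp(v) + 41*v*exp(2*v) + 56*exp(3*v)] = -14*v^2*exp(v) + 3*v^2 + 82*v*exp(2*v) - 28*v*exp(v) + 168*exp(3*v) + 41*exp(2*v)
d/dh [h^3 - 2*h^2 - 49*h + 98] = 3*h^2 - 4*h - 49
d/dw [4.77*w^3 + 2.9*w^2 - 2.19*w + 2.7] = 14.31*w^2 + 5.8*w - 2.19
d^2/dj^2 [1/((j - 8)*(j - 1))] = 2*((j - 8)^2 + (j - 8)*(j - 1) + (j - 1)^2)/((j - 8)^3*(j - 1)^3)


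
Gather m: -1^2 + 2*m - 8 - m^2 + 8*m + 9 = -m^2 + 10*m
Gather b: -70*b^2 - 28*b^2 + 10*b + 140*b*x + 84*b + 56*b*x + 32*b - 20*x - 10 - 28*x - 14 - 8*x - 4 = -98*b^2 + b*(196*x + 126) - 56*x - 28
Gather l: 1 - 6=-5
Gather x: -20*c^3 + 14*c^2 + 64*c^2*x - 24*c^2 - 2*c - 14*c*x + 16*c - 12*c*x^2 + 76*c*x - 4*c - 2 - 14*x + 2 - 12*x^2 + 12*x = -20*c^3 - 10*c^2 + 10*c + x^2*(-12*c - 12) + x*(64*c^2 + 62*c - 2)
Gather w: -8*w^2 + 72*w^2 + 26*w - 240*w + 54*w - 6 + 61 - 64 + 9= 64*w^2 - 160*w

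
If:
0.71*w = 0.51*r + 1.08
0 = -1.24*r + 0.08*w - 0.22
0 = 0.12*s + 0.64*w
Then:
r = -0.08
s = -7.79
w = 1.46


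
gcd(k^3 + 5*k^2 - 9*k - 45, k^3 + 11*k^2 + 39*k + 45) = k^2 + 8*k + 15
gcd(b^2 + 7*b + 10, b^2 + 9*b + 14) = b + 2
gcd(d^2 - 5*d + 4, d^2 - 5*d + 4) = d^2 - 5*d + 4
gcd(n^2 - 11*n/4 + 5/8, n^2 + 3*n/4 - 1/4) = n - 1/4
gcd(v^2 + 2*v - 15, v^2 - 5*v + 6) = v - 3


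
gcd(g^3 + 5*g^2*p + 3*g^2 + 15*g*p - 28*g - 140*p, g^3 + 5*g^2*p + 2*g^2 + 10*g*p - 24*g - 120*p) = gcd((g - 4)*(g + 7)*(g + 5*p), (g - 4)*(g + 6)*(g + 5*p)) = g^2 + 5*g*p - 4*g - 20*p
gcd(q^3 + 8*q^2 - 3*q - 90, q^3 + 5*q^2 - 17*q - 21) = q - 3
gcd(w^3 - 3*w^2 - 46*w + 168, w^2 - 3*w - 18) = w - 6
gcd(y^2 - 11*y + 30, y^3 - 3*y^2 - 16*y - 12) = y - 6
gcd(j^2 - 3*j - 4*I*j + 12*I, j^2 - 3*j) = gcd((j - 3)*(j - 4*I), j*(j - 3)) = j - 3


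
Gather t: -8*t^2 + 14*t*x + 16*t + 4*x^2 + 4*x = -8*t^2 + t*(14*x + 16) + 4*x^2 + 4*x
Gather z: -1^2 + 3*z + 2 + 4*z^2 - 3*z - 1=4*z^2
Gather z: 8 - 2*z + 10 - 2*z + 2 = 20 - 4*z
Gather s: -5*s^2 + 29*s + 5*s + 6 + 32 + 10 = -5*s^2 + 34*s + 48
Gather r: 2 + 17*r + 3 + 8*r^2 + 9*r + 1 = 8*r^2 + 26*r + 6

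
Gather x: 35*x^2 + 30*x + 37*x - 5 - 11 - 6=35*x^2 + 67*x - 22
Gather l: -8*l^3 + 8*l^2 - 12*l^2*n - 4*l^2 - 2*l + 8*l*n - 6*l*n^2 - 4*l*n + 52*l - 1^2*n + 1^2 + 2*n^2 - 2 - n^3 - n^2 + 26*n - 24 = -8*l^3 + l^2*(4 - 12*n) + l*(-6*n^2 + 4*n + 50) - n^3 + n^2 + 25*n - 25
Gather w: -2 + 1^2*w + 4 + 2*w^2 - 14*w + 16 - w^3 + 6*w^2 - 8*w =-w^3 + 8*w^2 - 21*w + 18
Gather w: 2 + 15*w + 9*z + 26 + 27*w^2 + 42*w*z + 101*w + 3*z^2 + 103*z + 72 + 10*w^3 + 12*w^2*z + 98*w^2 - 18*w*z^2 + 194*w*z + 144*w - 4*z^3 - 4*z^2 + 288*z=10*w^3 + w^2*(12*z + 125) + w*(-18*z^2 + 236*z + 260) - 4*z^3 - z^2 + 400*z + 100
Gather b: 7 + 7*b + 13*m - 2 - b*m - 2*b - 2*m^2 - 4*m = b*(5 - m) - 2*m^2 + 9*m + 5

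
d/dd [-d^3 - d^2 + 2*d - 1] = -3*d^2 - 2*d + 2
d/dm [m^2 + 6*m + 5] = 2*m + 6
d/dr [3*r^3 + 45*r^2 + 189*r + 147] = 9*r^2 + 90*r + 189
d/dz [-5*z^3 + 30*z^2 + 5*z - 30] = -15*z^2 + 60*z + 5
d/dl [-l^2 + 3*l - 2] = 3 - 2*l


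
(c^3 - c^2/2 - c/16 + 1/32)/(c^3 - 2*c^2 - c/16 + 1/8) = (c - 1/2)/(c - 2)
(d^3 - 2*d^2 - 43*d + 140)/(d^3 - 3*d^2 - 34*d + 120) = (d + 7)/(d + 6)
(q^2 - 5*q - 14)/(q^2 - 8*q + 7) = (q + 2)/(q - 1)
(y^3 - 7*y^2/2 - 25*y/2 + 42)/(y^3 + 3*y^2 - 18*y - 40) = (2*y^2 + y - 21)/(2*(y^2 + 7*y + 10))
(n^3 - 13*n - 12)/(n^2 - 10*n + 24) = (n^2 + 4*n + 3)/(n - 6)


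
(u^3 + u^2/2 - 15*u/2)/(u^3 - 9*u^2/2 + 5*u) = (u + 3)/(u - 2)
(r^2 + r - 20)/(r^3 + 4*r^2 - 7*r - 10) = (r - 4)/(r^2 - r - 2)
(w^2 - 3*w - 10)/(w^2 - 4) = (w - 5)/(w - 2)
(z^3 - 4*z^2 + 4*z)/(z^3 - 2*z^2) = (z - 2)/z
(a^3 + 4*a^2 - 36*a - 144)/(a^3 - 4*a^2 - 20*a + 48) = (a + 6)/(a - 2)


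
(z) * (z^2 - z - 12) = z^3 - z^2 - 12*z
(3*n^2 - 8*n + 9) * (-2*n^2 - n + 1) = -6*n^4 + 13*n^3 - 7*n^2 - 17*n + 9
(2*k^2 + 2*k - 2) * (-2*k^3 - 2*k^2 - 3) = -4*k^5 - 8*k^4 - 2*k^2 - 6*k + 6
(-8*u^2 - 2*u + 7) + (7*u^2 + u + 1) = -u^2 - u + 8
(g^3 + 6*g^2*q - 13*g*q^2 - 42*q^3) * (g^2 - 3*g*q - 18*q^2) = g^5 + 3*g^4*q - 49*g^3*q^2 - 111*g^2*q^3 + 360*g*q^4 + 756*q^5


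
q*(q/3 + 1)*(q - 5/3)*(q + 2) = q^4/3 + 10*q^3/9 - 7*q^2/9 - 10*q/3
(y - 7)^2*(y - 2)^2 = y^4 - 18*y^3 + 109*y^2 - 252*y + 196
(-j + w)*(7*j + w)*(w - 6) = -7*j^2*w + 42*j^2 + 6*j*w^2 - 36*j*w + w^3 - 6*w^2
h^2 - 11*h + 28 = (h - 7)*(h - 4)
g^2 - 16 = (g - 4)*(g + 4)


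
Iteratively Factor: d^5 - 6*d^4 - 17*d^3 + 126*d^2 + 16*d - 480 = (d + 4)*(d^4 - 10*d^3 + 23*d^2 + 34*d - 120) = (d - 4)*(d + 4)*(d^3 - 6*d^2 - d + 30) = (d - 4)*(d + 2)*(d + 4)*(d^2 - 8*d + 15) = (d - 5)*(d - 4)*(d + 2)*(d + 4)*(d - 3)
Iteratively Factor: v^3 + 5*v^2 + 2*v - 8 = (v - 1)*(v^2 + 6*v + 8) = (v - 1)*(v + 4)*(v + 2)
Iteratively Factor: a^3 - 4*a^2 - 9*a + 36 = (a + 3)*(a^2 - 7*a + 12) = (a - 3)*(a + 3)*(a - 4)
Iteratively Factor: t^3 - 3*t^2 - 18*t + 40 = (t - 5)*(t^2 + 2*t - 8) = (t - 5)*(t - 2)*(t + 4)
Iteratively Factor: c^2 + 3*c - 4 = (c + 4)*(c - 1)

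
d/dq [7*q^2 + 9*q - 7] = 14*q + 9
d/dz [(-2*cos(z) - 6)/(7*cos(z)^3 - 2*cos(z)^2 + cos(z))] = 2*(-14*cos(z)^3 - 61*cos(z)^2 + 12*cos(z) - 3)*sin(z)/((7*sin(z)^2 + 2*cos(z) - 8)^2*cos(z)^2)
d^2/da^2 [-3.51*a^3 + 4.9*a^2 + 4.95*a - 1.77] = 9.8 - 21.06*a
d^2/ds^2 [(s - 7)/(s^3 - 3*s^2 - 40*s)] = 2*(3*s^5 - 51*s^4 + 217*s^3 + 651*s^2 - 2520*s - 11200)/(s^3*(s^6 - 9*s^5 - 93*s^4 + 693*s^3 + 3720*s^2 - 14400*s - 64000))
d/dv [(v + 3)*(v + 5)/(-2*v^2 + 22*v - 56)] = (19*v^2 - 26*v - 389)/(2*(v^4 - 22*v^3 + 177*v^2 - 616*v + 784))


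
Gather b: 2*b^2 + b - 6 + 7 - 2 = 2*b^2 + b - 1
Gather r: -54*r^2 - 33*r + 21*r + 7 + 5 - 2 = -54*r^2 - 12*r + 10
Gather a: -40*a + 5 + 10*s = -40*a + 10*s + 5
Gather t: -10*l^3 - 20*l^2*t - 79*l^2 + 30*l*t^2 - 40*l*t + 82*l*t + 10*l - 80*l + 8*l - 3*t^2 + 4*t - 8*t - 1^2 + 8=-10*l^3 - 79*l^2 - 62*l + t^2*(30*l - 3) + t*(-20*l^2 + 42*l - 4) + 7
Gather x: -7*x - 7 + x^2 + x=x^2 - 6*x - 7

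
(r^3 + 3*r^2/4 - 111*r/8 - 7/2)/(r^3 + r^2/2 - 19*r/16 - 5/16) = 2*(2*r^2 + r - 28)/(4*r^2 + r - 5)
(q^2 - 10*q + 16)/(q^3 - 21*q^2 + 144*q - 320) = (q - 2)/(q^2 - 13*q + 40)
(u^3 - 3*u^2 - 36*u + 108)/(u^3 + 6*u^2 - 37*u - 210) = (u^2 + 3*u - 18)/(u^2 + 12*u + 35)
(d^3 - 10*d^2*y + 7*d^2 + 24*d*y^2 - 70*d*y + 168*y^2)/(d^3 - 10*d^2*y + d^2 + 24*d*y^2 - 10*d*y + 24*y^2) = (d + 7)/(d + 1)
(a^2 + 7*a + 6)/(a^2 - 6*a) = (a^2 + 7*a + 6)/(a*(a - 6))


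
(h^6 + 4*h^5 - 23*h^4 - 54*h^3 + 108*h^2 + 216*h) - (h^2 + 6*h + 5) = h^6 + 4*h^5 - 23*h^4 - 54*h^3 + 107*h^2 + 210*h - 5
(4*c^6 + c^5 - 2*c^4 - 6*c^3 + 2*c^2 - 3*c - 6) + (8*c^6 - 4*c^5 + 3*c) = 12*c^6 - 3*c^5 - 2*c^4 - 6*c^3 + 2*c^2 - 6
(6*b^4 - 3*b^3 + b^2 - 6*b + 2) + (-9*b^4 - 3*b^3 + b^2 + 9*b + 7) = -3*b^4 - 6*b^3 + 2*b^2 + 3*b + 9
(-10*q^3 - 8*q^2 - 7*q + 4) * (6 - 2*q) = 20*q^4 - 44*q^3 - 34*q^2 - 50*q + 24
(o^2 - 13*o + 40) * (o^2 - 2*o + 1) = o^4 - 15*o^3 + 67*o^2 - 93*o + 40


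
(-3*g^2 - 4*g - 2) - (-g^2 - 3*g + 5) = -2*g^2 - g - 7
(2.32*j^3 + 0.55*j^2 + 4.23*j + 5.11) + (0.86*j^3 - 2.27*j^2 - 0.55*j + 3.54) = 3.18*j^3 - 1.72*j^2 + 3.68*j + 8.65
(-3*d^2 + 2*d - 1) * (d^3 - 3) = -3*d^5 + 2*d^4 - d^3 + 9*d^2 - 6*d + 3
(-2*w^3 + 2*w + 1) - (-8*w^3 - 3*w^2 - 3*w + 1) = 6*w^3 + 3*w^2 + 5*w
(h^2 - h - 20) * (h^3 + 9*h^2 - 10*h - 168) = h^5 + 8*h^4 - 39*h^3 - 338*h^2 + 368*h + 3360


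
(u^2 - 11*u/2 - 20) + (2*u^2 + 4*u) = 3*u^2 - 3*u/2 - 20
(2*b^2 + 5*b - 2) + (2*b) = 2*b^2 + 7*b - 2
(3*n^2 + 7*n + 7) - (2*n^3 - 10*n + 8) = -2*n^3 + 3*n^2 + 17*n - 1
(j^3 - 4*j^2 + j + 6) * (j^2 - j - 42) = j^5 - 5*j^4 - 37*j^3 + 173*j^2 - 48*j - 252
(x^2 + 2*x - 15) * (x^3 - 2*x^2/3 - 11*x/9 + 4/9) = x^5 + 4*x^4/3 - 158*x^3/9 + 8*x^2 + 173*x/9 - 20/3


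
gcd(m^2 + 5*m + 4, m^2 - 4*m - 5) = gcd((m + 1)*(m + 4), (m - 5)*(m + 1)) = m + 1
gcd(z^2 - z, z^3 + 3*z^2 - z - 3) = z - 1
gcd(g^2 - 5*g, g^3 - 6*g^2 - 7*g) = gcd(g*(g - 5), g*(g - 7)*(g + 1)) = g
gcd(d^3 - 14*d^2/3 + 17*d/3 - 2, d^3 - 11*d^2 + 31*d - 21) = d^2 - 4*d + 3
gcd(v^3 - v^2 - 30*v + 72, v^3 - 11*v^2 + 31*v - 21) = v - 3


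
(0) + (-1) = -1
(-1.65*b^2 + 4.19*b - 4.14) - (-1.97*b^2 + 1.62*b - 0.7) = 0.32*b^2 + 2.57*b - 3.44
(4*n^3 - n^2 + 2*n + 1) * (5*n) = 20*n^4 - 5*n^3 + 10*n^2 + 5*n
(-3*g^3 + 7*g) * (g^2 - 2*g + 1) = -3*g^5 + 6*g^4 + 4*g^3 - 14*g^2 + 7*g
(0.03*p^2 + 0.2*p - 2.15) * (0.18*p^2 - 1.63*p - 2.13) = 0.0054*p^4 - 0.0129*p^3 - 0.7769*p^2 + 3.0785*p + 4.5795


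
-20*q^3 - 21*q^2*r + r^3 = (-5*q + r)*(q + r)*(4*q + r)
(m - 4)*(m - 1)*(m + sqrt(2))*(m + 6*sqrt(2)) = m^4 - 5*m^3 + 7*sqrt(2)*m^3 - 35*sqrt(2)*m^2 + 16*m^2 - 60*m + 28*sqrt(2)*m + 48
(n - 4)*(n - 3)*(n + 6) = n^3 - n^2 - 30*n + 72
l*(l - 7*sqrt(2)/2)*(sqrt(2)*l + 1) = sqrt(2)*l^3 - 6*l^2 - 7*sqrt(2)*l/2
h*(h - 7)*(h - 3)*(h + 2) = h^4 - 8*h^3 + h^2 + 42*h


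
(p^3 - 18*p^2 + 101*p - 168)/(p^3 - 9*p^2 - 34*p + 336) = (p - 3)/(p + 6)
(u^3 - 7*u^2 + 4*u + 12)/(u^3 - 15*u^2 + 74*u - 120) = (u^2 - u - 2)/(u^2 - 9*u + 20)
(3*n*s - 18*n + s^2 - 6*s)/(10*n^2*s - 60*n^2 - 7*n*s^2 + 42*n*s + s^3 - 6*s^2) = (3*n + s)/(10*n^2 - 7*n*s + s^2)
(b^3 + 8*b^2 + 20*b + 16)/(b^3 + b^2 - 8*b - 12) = (b + 4)/(b - 3)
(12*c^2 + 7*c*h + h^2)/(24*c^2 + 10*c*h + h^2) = (3*c + h)/(6*c + h)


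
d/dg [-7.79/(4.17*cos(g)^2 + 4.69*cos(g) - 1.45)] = -(64.9686*cos(g) + 36.5351)*sin(g)/(4.17*cos(g)^2 + 4.69*cos(g) - 1.45)^2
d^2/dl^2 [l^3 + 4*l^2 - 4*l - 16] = 6*l + 8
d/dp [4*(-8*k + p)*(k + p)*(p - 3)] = -32*k^2 - 56*k*p + 84*k + 12*p^2 - 24*p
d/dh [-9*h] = -9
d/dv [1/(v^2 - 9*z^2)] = -2*v/(v^2 - 9*z^2)^2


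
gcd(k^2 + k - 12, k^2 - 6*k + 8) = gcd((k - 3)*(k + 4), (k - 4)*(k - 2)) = 1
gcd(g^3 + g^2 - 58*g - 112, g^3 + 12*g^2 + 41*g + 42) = g^2 + 9*g + 14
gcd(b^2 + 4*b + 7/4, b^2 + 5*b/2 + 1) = b + 1/2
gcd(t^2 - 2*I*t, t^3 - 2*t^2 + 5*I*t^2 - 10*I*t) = t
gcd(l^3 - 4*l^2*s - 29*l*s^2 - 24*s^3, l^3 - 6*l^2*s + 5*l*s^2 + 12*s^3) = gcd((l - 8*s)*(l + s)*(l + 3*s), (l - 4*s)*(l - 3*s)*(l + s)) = l + s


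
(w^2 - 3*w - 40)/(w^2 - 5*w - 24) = (w + 5)/(w + 3)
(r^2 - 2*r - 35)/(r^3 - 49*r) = (r + 5)/(r*(r + 7))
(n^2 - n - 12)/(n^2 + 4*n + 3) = (n - 4)/(n + 1)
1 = 1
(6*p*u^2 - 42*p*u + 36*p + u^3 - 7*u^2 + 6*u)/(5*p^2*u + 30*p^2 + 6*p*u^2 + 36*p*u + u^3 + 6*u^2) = (6*p*u^2 - 42*p*u + 36*p + u^3 - 7*u^2 + 6*u)/(5*p^2*u + 30*p^2 + 6*p*u^2 + 36*p*u + u^3 + 6*u^2)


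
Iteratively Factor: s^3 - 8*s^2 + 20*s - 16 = (s - 2)*(s^2 - 6*s + 8) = (s - 4)*(s - 2)*(s - 2)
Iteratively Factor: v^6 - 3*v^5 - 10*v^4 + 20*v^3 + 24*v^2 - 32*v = (v)*(v^5 - 3*v^4 - 10*v^3 + 20*v^2 + 24*v - 32) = v*(v + 2)*(v^4 - 5*v^3 + 20*v - 16) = v*(v + 2)^2*(v^3 - 7*v^2 + 14*v - 8) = v*(v - 1)*(v + 2)^2*(v^2 - 6*v + 8) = v*(v - 2)*(v - 1)*(v + 2)^2*(v - 4)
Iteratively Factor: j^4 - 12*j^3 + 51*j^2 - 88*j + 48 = (j - 1)*(j^3 - 11*j^2 + 40*j - 48) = (j - 4)*(j - 1)*(j^2 - 7*j + 12) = (j - 4)*(j - 3)*(j - 1)*(j - 4)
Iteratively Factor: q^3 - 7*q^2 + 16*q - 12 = (q - 2)*(q^2 - 5*q + 6) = (q - 3)*(q - 2)*(q - 2)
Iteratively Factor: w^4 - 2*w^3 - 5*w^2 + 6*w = (w - 1)*(w^3 - w^2 - 6*w) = (w - 1)*(w + 2)*(w^2 - 3*w) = (w - 3)*(w - 1)*(w + 2)*(w)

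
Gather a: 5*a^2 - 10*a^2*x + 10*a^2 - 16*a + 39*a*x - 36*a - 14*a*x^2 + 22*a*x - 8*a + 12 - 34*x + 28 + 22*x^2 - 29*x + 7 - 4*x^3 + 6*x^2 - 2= a^2*(15 - 10*x) + a*(-14*x^2 + 61*x - 60) - 4*x^3 + 28*x^2 - 63*x + 45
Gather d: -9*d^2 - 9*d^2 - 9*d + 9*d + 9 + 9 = 18 - 18*d^2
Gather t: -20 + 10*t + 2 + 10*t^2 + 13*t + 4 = 10*t^2 + 23*t - 14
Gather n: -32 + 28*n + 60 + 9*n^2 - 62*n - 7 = 9*n^2 - 34*n + 21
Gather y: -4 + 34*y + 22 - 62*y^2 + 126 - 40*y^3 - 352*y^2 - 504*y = -40*y^3 - 414*y^2 - 470*y + 144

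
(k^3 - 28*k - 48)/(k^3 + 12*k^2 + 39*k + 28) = (k^2 - 4*k - 12)/(k^2 + 8*k + 7)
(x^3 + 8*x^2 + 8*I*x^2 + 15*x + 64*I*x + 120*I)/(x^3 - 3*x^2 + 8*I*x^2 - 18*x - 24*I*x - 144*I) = (x + 5)/(x - 6)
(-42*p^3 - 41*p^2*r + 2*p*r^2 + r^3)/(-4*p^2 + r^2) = (42*p^3 + 41*p^2*r - 2*p*r^2 - r^3)/(4*p^2 - r^2)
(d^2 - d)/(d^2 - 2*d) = (d - 1)/(d - 2)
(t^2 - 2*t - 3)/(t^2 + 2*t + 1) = (t - 3)/(t + 1)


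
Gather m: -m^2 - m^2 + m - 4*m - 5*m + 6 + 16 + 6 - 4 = -2*m^2 - 8*m + 24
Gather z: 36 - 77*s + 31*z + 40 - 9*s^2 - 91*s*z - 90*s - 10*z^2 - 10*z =-9*s^2 - 167*s - 10*z^2 + z*(21 - 91*s) + 76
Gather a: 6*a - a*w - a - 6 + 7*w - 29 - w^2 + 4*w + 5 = a*(5 - w) - w^2 + 11*w - 30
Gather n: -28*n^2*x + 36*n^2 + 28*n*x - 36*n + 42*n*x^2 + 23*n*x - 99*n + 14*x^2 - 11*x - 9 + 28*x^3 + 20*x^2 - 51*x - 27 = n^2*(36 - 28*x) + n*(42*x^2 + 51*x - 135) + 28*x^3 + 34*x^2 - 62*x - 36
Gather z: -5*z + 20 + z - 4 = 16 - 4*z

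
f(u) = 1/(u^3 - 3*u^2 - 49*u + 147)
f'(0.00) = 0.00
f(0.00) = 0.01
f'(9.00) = 0.00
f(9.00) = 0.01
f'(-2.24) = 0.00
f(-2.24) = 0.00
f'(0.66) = 0.00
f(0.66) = 0.01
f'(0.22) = 0.00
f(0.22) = 0.01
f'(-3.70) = -0.00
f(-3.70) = 0.00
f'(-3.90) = -0.00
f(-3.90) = 0.00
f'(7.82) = -0.03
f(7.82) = 0.02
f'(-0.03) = 0.00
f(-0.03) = 0.01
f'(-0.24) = 0.00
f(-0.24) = 0.01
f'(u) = (-3*u^2 + 6*u + 49)/(u^3 - 3*u^2 - 49*u + 147)^2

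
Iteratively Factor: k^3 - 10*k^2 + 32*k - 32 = (k - 2)*(k^2 - 8*k + 16) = (k - 4)*(k - 2)*(k - 4)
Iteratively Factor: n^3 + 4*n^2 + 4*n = (n + 2)*(n^2 + 2*n) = (n + 2)^2*(n)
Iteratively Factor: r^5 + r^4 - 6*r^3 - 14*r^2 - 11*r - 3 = (r - 3)*(r^4 + 4*r^3 + 6*r^2 + 4*r + 1) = (r - 3)*(r + 1)*(r^3 + 3*r^2 + 3*r + 1) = (r - 3)*(r + 1)^2*(r^2 + 2*r + 1) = (r - 3)*(r + 1)^3*(r + 1)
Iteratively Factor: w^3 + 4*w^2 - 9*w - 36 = (w - 3)*(w^2 + 7*w + 12) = (w - 3)*(w + 3)*(w + 4)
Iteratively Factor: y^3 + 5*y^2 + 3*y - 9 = (y - 1)*(y^2 + 6*y + 9) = (y - 1)*(y + 3)*(y + 3)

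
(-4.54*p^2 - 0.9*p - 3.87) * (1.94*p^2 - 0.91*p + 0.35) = -8.8076*p^4 + 2.3854*p^3 - 8.2778*p^2 + 3.2067*p - 1.3545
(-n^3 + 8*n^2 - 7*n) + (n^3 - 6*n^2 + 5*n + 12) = 2*n^2 - 2*n + 12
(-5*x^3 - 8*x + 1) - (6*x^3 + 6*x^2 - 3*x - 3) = -11*x^3 - 6*x^2 - 5*x + 4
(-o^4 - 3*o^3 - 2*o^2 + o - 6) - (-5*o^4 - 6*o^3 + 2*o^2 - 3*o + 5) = 4*o^4 + 3*o^3 - 4*o^2 + 4*o - 11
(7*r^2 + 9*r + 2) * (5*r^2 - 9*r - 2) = 35*r^4 - 18*r^3 - 85*r^2 - 36*r - 4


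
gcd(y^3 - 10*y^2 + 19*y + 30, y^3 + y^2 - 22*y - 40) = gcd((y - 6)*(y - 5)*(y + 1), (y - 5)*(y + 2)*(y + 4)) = y - 5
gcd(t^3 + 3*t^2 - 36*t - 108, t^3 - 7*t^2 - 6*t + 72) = t^2 - 3*t - 18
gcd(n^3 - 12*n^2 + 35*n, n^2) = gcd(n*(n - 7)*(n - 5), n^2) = n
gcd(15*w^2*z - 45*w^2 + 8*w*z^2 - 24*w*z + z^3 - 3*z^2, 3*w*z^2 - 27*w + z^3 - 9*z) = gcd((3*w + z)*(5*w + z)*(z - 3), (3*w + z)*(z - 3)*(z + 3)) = 3*w*z - 9*w + z^2 - 3*z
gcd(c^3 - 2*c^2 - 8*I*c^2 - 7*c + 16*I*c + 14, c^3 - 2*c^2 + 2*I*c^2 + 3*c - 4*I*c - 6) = c^2 + c*(-2 - I) + 2*I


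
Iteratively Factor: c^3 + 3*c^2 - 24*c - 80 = (c + 4)*(c^2 - c - 20) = (c + 4)^2*(c - 5)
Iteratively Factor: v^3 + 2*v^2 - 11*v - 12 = (v + 1)*(v^2 + v - 12) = (v + 1)*(v + 4)*(v - 3)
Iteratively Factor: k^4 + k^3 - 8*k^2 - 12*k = (k)*(k^3 + k^2 - 8*k - 12) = k*(k + 2)*(k^2 - k - 6) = k*(k + 2)^2*(k - 3)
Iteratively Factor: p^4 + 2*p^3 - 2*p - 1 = (p - 1)*(p^3 + 3*p^2 + 3*p + 1) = (p - 1)*(p + 1)*(p^2 + 2*p + 1) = (p - 1)*(p + 1)^2*(p + 1)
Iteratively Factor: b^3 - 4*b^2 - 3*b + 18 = (b + 2)*(b^2 - 6*b + 9) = (b - 3)*(b + 2)*(b - 3)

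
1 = 1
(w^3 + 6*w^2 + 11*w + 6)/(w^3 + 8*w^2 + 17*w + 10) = (w + 3)/(w + 5)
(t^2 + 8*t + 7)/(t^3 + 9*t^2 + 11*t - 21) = (t + 1)/(t^2 + 2*t - 3)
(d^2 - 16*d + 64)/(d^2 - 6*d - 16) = (d - 8)/(d + 2)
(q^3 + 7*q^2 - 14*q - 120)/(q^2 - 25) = (q^2 + 2*q - 24)/(q - 5)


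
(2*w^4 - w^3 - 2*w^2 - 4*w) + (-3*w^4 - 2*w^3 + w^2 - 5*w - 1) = -w^4 - 3*w^3 - w^2 - 9*w - 1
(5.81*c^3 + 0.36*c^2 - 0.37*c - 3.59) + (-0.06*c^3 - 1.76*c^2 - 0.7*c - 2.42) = 5.75*c^3 - 1.4*c^2 - 1.07*c - 6.01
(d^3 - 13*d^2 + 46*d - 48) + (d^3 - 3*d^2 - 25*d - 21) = 2*d^3 - 16*d^2 + 21*d - 69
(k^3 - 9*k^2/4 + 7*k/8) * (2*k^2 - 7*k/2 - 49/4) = 2*k^5 - 8*k^4 - 21*k^3/8 + 49*k^2/2 - 343*k/32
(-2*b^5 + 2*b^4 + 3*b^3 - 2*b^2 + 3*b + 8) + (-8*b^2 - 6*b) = -2*b^5 + 2*b^4 + 3*b^3 - 10*b^2 - 3*b + 8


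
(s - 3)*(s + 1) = s^2 - 2*s - 3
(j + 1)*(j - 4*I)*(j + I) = j^3 + j^2 - 3*I*j^2 + 4*j - 3*I*j + 4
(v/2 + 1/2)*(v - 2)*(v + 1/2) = v^3/2 - v^2/4 - 5*v/4 - 1/2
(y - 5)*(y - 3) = y^2 - 8*y + 15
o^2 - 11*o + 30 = (o - 6)*(o - 5)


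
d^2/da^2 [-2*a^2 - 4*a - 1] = -4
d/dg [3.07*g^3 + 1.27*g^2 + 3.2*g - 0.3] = 9.21*g^2 + 2.54*g + 3.2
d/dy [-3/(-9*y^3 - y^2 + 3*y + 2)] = 3*(-27*y^2 - 2*y + 3)/(9*y^3 + y^2 - 3*y - 2)^2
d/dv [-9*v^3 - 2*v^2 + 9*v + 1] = -27*v^2 - 4*v + 9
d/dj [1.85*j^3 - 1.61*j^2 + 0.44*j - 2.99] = 5.55*j^2 - 3.22*j + 0.44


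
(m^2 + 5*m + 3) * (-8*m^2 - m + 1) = -8*m^4 - 41*m^3 - 28*m^2 + 2*m + 3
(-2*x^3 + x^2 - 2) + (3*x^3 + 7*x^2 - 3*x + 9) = x^3 + 8*x^2 - 3*x + 7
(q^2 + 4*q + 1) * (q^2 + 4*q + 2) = q^4 + 8*q^3 + 19*q^2 + 12*q + 2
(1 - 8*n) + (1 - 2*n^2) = -2*n^2 - 8*n + 2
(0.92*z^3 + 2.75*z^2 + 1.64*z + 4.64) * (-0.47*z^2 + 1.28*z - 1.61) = -0.4324*z^5 - 0.1149*z^4 + 1.268*z^3 - 4.5091*z^2 + 3.2988*z - 7.4704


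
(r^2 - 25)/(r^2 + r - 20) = (r - 5)/(r - 4)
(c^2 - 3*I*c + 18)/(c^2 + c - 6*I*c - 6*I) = (c + 3*I)/(c + 1)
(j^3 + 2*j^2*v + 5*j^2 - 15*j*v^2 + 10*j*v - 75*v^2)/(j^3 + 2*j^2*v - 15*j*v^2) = (j + 5)/j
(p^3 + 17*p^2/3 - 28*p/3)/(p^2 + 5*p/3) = (3*p^2 + 17*p - 28)/(3*p + 5)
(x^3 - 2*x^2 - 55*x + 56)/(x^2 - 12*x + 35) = (x^3 - 2*x^2 - 55*x + 56)/(x^2 - 12*x + 35)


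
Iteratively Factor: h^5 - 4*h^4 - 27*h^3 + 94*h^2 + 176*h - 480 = (h + 4)*(h^4 - 8*h^3 + 5*h^2 + 74*h - 120) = (h + 3)*(h + 4)*(h^3 - 11*h^2 + 38*h - 40) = (h - 4)*(h + 3)*(h + 4)*(h^2 - 7*h + 10) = (h - 4)*(h - 2)*(h + 3)*(h + 4)*(h - 5)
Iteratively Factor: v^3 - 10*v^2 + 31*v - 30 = (v - 2)*(v^2 - 8*v + 15) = (v - 5)*(v - 2)*(v - 3)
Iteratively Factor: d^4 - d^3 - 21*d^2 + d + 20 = (d + 1)*(d^3 - 2*d^2 - 19*d + 20) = (d - 5)*(d + 1)*(d^2 + 3*d - 4) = (d - 5)*(d - 1)*(d + 1)*(d + 4)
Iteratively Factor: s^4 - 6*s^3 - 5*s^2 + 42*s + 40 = (s + 2)*(s^3 - 8*s^2 + 11*s + 20) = (s - 4)*(s + 2)*(s^2 - 4*s - 5) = (s - 5)*(s - 4)*(s + 2)*(s + 1)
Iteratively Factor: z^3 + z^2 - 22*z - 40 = (z + 2)*(z^2 - z - 20) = (z - 5)*(z + 2)*(z + 4)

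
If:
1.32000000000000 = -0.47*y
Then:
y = -2.81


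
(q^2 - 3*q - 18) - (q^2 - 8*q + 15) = 5*q - 33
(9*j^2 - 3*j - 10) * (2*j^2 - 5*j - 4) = 18*j^4 - 51*j^3 - 41*j^2 + 62*j + 40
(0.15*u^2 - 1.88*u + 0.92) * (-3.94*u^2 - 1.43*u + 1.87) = -0.591*u^4 + 7.1927*u^3 - 0.6559*u^2 - 4.8312*u + 1.7204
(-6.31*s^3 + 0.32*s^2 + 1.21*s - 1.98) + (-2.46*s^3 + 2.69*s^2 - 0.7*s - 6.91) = -8.77*s^3 + 3.01*s^2 + 0.51*s - 8.89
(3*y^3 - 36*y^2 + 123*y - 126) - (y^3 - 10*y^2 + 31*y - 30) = 2*y^3 - 26*y^2 + 92*y - 96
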